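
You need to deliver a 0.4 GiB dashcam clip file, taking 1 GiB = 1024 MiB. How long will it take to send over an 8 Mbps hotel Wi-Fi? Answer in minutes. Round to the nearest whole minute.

File: 0.4 GiB = 3436.0 Mb.
At 8 Mbps: 3436.0 / 8 = 429.5 s ≈ 7.16 minutes.

7 minutes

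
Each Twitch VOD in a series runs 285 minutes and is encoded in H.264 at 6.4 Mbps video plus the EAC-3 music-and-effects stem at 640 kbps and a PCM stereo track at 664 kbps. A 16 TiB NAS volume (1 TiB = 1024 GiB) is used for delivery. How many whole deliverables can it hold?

1068

285 min = 17100 s
Audio total: 640 + 664 = 1304 kbps = 1.304 Mbps.
Total bitrate: 7.704 Mbps.
Per item: 7.704 Mbps × 17100 s = 131,738 Mb = 16,467 MB.
Capacity: 16 TiB = 140,737,488 Mb; 1068.31 items → 1068 complete.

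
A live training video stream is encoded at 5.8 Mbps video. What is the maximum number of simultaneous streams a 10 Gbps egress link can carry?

10 Gbps = 10,000 Mbps; 10,000 / 5.800 = 1724.14 → 1724 viewers.

1724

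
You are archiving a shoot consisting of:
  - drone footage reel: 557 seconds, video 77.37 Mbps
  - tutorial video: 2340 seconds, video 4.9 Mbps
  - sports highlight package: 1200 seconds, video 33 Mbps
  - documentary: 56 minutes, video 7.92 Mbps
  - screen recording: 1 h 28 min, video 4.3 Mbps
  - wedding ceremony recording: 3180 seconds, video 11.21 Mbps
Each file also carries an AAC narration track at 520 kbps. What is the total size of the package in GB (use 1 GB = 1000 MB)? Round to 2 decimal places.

Audio: 520 kbps = 0.520 Mbps.
drone footage reel: 77.890 Mbps × 557 s = 43384.7 Mb
tutorial video: 5.420 Mbps × 2340 s = 12682.8 Mb
sports highlight package: 33.520 Mbps × 1200 s = 40224.0 Mb
documentary: 8.440 Mbps × 3360 s = 28358.4 Mb
screen recording: 4.820 Mbps × 5280 s = 25449.6 Mb
wedding ceremony recording: 11.730 Mbps × 3180 s = 37301.4 Mb
Total: 187400.9 Mb = 23425.1 MB.
= 23.43 GB.

23.43 GB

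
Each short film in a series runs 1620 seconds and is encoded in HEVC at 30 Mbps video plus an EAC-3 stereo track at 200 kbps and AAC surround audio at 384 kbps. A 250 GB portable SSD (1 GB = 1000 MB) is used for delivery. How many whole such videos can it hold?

Audio total: 200 + 384 = 584 kbps = 0.584 Mbps.
Total bitrate: 30.584 Mbps.
Per item: 30.584 Mbps × 1620 s = 49,546 Mb = 6,193 MB.
Capacity: 250 GB = 2,000,000 Mb; 40.37 items → 40 complete.

40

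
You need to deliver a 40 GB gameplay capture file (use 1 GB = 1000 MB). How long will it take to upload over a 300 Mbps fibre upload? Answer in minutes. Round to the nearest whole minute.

File: 40 GB = 320000.0 Mb.
At 300 Mbps: 320000.0 / 300 = 1066.7 s ≈ 17.8 minutes.

18 minutes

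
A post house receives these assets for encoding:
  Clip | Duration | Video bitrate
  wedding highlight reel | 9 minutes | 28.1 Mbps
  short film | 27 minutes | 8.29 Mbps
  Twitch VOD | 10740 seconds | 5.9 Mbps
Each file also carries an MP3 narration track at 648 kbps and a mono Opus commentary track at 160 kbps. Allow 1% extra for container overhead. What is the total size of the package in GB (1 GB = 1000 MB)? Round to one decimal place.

12.9 GB

Audio total: 648 + 160 = 808 kbps = 0.808 Mbps.
wedding highlight reel: 28.908 Mbps × 540 s × 1.01 = 15766.4 Mb
short film: 9.098 Mbps × 1620 s × 1.01 = 14886.1 Mb
Twitch VOD: 6.708 Mbps × 10740 s × 1.01 = 72764.4 Mb
Total: 103416.9 Mb = 12927.1 MB.
= 12.93 GB.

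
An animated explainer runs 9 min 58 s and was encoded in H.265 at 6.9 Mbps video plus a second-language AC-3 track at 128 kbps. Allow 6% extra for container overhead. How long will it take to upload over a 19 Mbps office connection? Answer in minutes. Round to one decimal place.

9 min 58 s = 598 s
Audio: 128 kbps = 0.128 Mbps.
Total bitrate: 7.028 Mbps.
File: 7.028 Mbps × 598 s = 4202.7 Mb.
With 6% container overhead: ×1.06. → 4454.9 Mb.
At 19 Mbps: 4454.9 / 19 = 234.5 s ≈ 3.91 minutes.

3.9 minutes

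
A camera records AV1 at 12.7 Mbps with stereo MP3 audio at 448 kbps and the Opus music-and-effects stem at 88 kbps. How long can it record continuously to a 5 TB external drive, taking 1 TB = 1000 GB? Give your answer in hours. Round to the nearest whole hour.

Audio total: 448 + 88 = 536 kbps = 0.536 Mbps.
Total bitrate: 12.7 + 0.536 = 13.236 Mbps.
Capacity: 5 TB = 40,000,000 Mb.
Recording time: 40,000,000 / 13.236 = 3,022,061 s ≈ 839 hours.

839 hours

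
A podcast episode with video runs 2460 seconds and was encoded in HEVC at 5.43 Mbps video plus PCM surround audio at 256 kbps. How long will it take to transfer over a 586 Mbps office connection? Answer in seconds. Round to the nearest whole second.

24 seconds

Audio: 256 kbps = 0.256 Mbps.
Total bitrate: 5.686 Mbps.
File: 5.686 Mbps × 2460 s = 13987.6 Mb.
At 586 Mbps: 13987.6 / 586 = 23.9 s ≈ 23.9 seconds.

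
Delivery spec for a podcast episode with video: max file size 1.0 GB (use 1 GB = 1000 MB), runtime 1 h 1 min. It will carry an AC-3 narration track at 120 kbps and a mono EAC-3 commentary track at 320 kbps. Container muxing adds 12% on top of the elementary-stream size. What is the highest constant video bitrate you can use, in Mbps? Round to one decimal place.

1.5 Mbps

Budget: 1.0 GB = 8000.0 Mb.
Stream payload after overhead: 8000.0 / 1.12 = 7142.9 Mb.
1 h 1 min = 61 min = 3660 s
Total bitrate budget: 7142.9 Mb / 3660 s = 1.952 Mbps.
Audio total: 120 + 320 = 440 kbps = 0.440 Mbps.
Video: 1.952 − 0.440 = 1.512 Mbps.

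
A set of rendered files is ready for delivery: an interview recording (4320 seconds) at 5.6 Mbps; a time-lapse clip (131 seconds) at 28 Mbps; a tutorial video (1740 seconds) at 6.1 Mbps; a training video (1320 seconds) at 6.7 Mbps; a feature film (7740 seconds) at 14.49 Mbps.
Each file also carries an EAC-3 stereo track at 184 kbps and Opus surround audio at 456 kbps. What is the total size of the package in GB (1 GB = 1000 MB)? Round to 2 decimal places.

Audio total: 184 + 456 = 640 kbps = 0.640 Mbps.
interview recording: 6.240 Mbps × 4320 s = 26956.8 Mb
time-lapse clip: 28.640 Mbps × 131 s = 3751.8 Mb
tutorial video: 6.740 Mbps × 1740 s = 11727.6 Mb
training video: 7.340 Mbps × 1320 s = 9688.8 Mb
feature film: 15.130 Mbps × 7740 s = 117106.2 Mb
Total: 169231.2 Mb = 21153.9 MB.
= 21.15 GB.

21.15 GB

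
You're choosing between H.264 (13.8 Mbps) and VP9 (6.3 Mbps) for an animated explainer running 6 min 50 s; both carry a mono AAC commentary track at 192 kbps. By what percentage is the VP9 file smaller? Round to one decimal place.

53.6%

6 min 50 s = 410 s
Audio: 192 kbps = 0.192 Mbps.
H.264: 13.992 Mbps × 410 s = 5736.7 Mb = 0.717 GB.
VP9: 6.492 Mbps × 410 s = 2661.7 Mb = 0.333 GB.
Reduction: (1 − 0.333/0.717) × 100 = 53.60%.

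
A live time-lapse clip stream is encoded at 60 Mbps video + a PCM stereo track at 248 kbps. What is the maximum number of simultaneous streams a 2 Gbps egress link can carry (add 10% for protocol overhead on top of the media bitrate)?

Audio: 248 kbps = 0.248 Mbps.
Per-viewer media rate: 60.248 Mbps.
On the wire with 10% overhead: 66.273 Mbps.
2 Gbps = 2,000 Mbps; 2,000 / 66.273 = 30.18 → 30 viewers.

30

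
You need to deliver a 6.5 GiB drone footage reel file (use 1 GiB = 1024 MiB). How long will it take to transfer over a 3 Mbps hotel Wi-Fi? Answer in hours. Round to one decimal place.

File: 6.5 GiB = 55834.6 Mb.
At 3 Mbps: 55834.6 / 3 = 18611.5 s ≈ 5.17 hours.

5.2 hours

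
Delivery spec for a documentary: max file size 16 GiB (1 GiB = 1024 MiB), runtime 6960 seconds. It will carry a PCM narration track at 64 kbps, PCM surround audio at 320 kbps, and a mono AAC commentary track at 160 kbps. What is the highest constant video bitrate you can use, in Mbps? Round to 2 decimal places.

Budget: 16 GiB = 137439.0 Mb.
Total bitrate budget: 137439.0 Mb / 6960 s = 19.747 Mbps.
Audio total: 64 + 320 + 160 = 544 kbps = 0.544 Mbps.
Video: 19.747 − 0.544 = 19.203 Mbps.

19.20 Mbps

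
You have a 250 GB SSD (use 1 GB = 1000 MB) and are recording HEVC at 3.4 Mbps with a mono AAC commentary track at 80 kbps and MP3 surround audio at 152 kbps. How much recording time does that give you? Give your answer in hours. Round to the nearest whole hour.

Audio total: 80 + 152 = 232 kbps = 0.232 Mbps.
Total bitrate: 3.4 + 0.232 = 3.632 Mbps.
Capacity: 250 GB = 2,000,000 Mb.
Recording time: 2,000,000 / 3.632 = 550,661 s ≈ 153 hours.

153 hours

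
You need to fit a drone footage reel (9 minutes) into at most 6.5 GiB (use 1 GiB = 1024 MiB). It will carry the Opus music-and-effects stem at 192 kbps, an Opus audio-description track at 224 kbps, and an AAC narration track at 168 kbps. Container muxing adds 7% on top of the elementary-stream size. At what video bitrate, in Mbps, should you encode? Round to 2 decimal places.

96.05 Mbps

Budget: 6.5 GiB = 55834.6 Mb.
Stream payload after overhead: 55834.6 / 1.07 = 52181.8 Mb.
9 min = 540 s
Total bitrate budget: 52181.8 Mb / 540 s = 96.633 Mbps.
Audio total: 192 + 224 + 168 = 584 kbps = 0.584 Mbps.
Video: 96.633 − 0.584 = 96.049 Mbps.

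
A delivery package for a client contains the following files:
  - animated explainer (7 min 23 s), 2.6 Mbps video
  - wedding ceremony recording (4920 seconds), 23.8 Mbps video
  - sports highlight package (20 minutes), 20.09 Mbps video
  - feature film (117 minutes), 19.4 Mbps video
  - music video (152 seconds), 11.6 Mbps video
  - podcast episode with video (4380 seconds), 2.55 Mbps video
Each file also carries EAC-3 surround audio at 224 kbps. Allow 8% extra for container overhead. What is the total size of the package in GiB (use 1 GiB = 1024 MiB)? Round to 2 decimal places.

Audio: 224 kbps = 0.224 Mbps.
animated explainer: 2.824 Mbps × 443 s × 1.08 = 1351.1 Mb
wedding ceremony recording: 24.024 Mbps × 4920 s × 1.08 = 127653.9 Mb
sports highlight package: 20.314 Mbps × 1200 s × 1.08 = 26326.9 Mb
feature film: 19.624 Mbps × 7020 s × 1.08 = 148781.3 Mb
music video: 11.824 Mbps × 152 s × 1.08 = 1941.0 Mb
podcast episode with video: 2.774 Mbps × 4380 s × 1.08 = 13122.1 Mb
Total: 319176.5 Mb = 39897.1 MB.
= 37.16 GiB.

37.16 GiB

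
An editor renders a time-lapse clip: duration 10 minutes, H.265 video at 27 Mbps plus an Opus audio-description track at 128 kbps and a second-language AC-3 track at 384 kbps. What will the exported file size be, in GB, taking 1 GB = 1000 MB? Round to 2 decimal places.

2.06 GB

10 min = 600 s
Audio total: 128 + 384 = 512 kbps = 0.512 Mbps.
Total bitrate: 27 + 0.512 = 27.512 Mbps.
Stream data: 27.512 Mbps × 600 s = 16507.2 Mb.
16,507 Mb ÷ 8 = 2,063 MB → 2.063 GB.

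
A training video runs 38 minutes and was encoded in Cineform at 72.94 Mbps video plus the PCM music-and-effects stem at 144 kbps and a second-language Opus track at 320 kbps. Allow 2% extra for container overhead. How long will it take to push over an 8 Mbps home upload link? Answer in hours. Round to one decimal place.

38 min = 2280 s
Audio total: 144 + 320 = 464 kbps = 0.464 Mbps.
Total bitrate: 73.404 Mbps.
File: 73.404 Mbps × 2280 s = 167361.1 Mb.
With 2% container overhead: ×1.02. → 170708.3 Mb.
At 8 Mbps: 170708.3 / 8 = 21338.5 s ≈ 5.93 hours.

5.9 hours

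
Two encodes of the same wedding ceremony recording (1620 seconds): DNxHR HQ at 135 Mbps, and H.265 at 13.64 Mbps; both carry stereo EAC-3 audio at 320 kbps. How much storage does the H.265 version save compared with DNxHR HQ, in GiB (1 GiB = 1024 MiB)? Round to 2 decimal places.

22.89 GiB

Audio: 320 kbps = 0.320 Mbps.
DNxHR HQ: 135.320 Mbps × 1620 s = 219218.4 Mb = 25.520 GiB.
H.265: 13.960 Mbps × 1620 s = 22615.2 Mb = 2.633 GiB.
Saving: 25.520 − 2.633 = 22.888 GiB.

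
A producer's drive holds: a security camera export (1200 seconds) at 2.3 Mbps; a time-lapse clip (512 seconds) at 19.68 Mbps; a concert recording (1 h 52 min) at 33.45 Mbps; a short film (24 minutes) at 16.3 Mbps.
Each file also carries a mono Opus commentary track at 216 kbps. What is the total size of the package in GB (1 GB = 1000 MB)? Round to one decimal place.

32.9 GB

Audio: 216 kbps = 0.216 Mbps.
security camera export: 2.516 Mbps × 1200 s = 3019.2 Mb
time-lapse clip: 19.896 Mbps × 512 s = 10186.8 Mb
concert recording: 33.666 Mbps × 6720 s = 226235.5 Mb
short film: 16.516 Mbps × 1440 s = 23783.0 Mb
Total: 263224.5 Mb = 32903.1 MB.
= 32.90 GB.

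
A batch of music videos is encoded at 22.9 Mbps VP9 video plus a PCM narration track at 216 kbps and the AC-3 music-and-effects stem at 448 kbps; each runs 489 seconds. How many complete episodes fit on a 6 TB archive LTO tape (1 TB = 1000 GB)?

4165

Audio total: 216 + 448 = 664 kbps = 0.664 Mbps.
Total bitrate: 23.564 Mbps.
Per item: 23.564 Mbps × 489 s = 11,523 Mb = 1,440 MB.
Capacity: 6 TB = 48,000,000 Mb; 4165.66 items → 4165 complete.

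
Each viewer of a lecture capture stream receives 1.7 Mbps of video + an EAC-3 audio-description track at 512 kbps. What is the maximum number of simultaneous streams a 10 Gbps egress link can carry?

Audio: 512 kbps = 0.512 Mbps.
Per-viewer media rate: 2.212 Mbps.
10 Gbps = 10,000 Mbps; 10,000 / 2.212 = 4520.80 → 4520 viewers.

4520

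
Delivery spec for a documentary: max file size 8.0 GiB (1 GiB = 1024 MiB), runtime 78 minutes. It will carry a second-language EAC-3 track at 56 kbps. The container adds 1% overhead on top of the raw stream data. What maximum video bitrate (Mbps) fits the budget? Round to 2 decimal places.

Budget: 8.0 GiB = 68719.5 Mb.
Stream payload after overhead: 68719.5 / 1.01 = 68039.1 Mb.
78 min = 4680 s
Total bitrate budget: 68039.1 Mb / 4680 s = 14.538 Mbps.
Audio: 56 kbps = 0.056 Mbps.
Video: 14.538 − 0.056 = 14.482 Mbps.

14.48 Mbps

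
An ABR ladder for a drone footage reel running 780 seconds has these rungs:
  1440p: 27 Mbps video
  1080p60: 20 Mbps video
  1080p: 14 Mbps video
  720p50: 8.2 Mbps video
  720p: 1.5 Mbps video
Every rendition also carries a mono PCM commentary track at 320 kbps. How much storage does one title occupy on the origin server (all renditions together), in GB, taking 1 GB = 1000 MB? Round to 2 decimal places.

Audio: 320 kbps = 0.320 Mbps.
Sum of rendition bitrates: (27+0.320) + (20+0.320) + (14+0.320) + (8.2+0.320) + (1.5+0.320) = 72.300 Mbps.
× 780 s = 56,394 Mb = 7,049 MB = 7.049 GB.

7.05 GB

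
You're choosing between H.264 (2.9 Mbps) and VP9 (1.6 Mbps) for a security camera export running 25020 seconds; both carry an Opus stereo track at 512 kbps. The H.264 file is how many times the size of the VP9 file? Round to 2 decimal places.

Audio: 512 kbps = 0.512 Mbps.
H.264: 3.412 Mbps × 25020 s = 85368.2 Mb = 9.938 GiB.
VP9: 2.112 Mbps × 25020 s = 52842.2 Mb = 6.152 GiB.
Ratio: 9.938 / 6.152 = 1.616.

1.62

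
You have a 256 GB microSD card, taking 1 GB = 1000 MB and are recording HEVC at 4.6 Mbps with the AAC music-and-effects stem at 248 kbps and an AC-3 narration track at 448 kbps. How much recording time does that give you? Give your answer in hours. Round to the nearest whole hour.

Audio total: 248 + 448 = 696 kbps = 0.696 Mbps.
Total bitrate: 4.6 + 0.696 = 5.296 Mbps.
Capacity: 256 GB = 2,048,000 Mb.
Recording time: 2,048,000 / 5.296 = 386,707 s ≈ 107 hours.

107 hours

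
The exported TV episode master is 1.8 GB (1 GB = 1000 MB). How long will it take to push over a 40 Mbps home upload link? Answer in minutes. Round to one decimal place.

File: 1.8 GB = 14400.0 Mb.
At 40 Mbps: 14400.0 / 40 = 360.0 s ≈ 6 minutes.

6.0 minutes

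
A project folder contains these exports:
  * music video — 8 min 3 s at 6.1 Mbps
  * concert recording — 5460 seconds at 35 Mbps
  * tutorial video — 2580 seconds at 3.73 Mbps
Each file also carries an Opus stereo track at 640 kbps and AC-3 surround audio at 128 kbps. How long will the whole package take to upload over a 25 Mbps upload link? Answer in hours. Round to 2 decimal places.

2.34 hours

Audio total: 640 + 128 = 768 kbps = 0.768 Mbps.
music video: 6.868 Mbps × 483 s = 3317.2 Mb
concert recording: 35.768 Mbps × 5460 s = 195293.3 Mb
tutorial video: 4.498 Mbps × 2580 s = 11604.8 Mb
Total: 210215.4 Mb = 26276.9 MB.
At 25 Mbps: 210215.4 / 25 = 8409 s ≈ 2.34 hours.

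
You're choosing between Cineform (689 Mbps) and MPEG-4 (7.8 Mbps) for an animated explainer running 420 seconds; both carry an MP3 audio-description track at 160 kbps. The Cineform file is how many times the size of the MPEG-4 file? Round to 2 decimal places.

86.58

Audio: 160 kbps = 0.160 Mbps.
Cineform: 689.160 Mbps × 420 s = 289447.2 Mb = 36.181 GB.
MPEG-4: 7.960 Mbps × 420 s = 3343.2 Mb = 0.418 GB.
Ratio: 36.181 / 0.418 = 86.578.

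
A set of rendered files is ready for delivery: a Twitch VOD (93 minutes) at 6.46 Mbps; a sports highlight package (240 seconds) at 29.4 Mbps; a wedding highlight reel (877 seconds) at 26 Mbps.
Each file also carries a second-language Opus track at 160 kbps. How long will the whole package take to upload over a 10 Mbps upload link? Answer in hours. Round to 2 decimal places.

1.86 hours

Audio: 160 kbps = 0.160 Mbps.
Twitch VOD: 6.620 Mbps × 5580 s = 36939.6 Mb
sports highlight package: 29.560 Mbps × 240 s = 7094.4 Mb
wedding highlight reel: 26.160 Mbps × 877 s = 22942.3 Mb
Total: 66976.3 Mb = 8372.0 MB.
At 10 Mbps: 66976.3 / 10 = 6698 s ≈ 1.86 hours.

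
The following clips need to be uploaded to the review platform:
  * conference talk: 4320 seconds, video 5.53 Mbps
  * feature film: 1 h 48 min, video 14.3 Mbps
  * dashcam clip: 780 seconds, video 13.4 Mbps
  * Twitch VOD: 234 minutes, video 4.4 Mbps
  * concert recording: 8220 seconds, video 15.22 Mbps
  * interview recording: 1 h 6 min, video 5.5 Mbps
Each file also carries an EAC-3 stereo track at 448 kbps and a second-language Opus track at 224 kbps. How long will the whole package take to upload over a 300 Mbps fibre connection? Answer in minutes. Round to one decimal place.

20.1 minutes

Audio total: 448 + 224 = 672 kbps = 0.672 Mbps.
conference talk: 6.202 Mbps × 4320 s = 26792.6 Mb
feature film: 14.972 Mbps × 6480 s = 97018.6 Mb
dashcam clip: 14.072 Mbps × 780 s = 10976.2 Mb
Twitch VOD: 5.072 Mbps × 14040 s = 71210.9 Mb
concert recording: 15.892 Mbps × 8220 s = 130632.2 Mb
interview recording: 6.172 Mbps × 3960 s = 24441.1 Mb
Total: 361071.6 Mb = 45133.9 MB.
At 300 Mbps: 361071.6 / 300 = 1204 s ≈ 20.1 minutes.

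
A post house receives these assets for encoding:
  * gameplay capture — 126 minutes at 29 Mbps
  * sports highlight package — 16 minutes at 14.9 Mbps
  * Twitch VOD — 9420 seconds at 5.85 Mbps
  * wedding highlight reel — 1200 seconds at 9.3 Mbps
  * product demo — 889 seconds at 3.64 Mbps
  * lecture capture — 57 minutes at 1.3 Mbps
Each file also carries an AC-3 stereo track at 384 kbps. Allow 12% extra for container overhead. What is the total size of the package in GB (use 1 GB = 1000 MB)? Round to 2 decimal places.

44.31 GB

Audio: 384 kbps = 0.384 Mbps.
gameplay capture: 29.384 Mbps × 7560 s × 1.12 = 248800.2 Mb
sports highlight package: 15.284 Mbps × 960 s × 1.12 = 16433.4 Mb
Twitch VOD: 6.234 Mbps × 9420 s × 1.12 = 65771.2 Mb
wedding highlight reel: 9.684 Mbps × 1200 s × 1.12 = 13015.3 Mb
product demo: 4.024 Mbps × 889 s × 1.12 = 4006.6 Mb
lecture capture: 1.684 Mbps × 3420 s × 1.12 = 6450.4 Mb
Total: 354477.1 Mb = 44309.6 MB.
= 44.31 GB.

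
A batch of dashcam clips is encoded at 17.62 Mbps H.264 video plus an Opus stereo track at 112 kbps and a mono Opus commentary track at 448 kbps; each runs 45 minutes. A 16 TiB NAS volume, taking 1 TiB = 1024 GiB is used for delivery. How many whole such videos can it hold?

45 min = 2700 s
Audio total: 112 + 448 = 560 kbps = 0.560 Mbps.
Total bitrate: 18.180 Mbps.
Per item: 18.180 Mbps × 2700 s = 49,086 Mb = 6,136 MB.
Capacity: 16 TiB = 140,737,488 Mb; 2867.16 items → 2867 complete.

2867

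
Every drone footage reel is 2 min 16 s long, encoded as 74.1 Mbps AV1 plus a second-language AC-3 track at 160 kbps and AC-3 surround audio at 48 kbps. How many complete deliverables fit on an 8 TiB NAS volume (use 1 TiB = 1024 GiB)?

2 min 16 s = 136 s
Audio total: 160 + 48 = 208 kbps = 0.208 Mbps.
Total bitrate: 74.308 Mbps.
Per item: 74.308 Mbps × 136 s = 10,106 Mb = 1,263 MB.
Capacity: 8 TiB = 70,368,744 Mb; 6963.14 items → 6963 complete.

6963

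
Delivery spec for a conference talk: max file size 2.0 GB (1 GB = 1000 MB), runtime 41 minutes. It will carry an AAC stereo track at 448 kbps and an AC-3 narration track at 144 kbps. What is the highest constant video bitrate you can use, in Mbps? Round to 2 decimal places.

Budget: 2.0 GB = 16000.0 Mb.
41 min = 2460 s
Total bitrate budget: 16000.0 Mb / 2460 s = 6.504 Mbps.
Audio total: 448 + 144 = 592 kbps = 0.592 Mbps.
Video: 6.504 − 0.592 = 5.912 Mbps.

5.91 Mbps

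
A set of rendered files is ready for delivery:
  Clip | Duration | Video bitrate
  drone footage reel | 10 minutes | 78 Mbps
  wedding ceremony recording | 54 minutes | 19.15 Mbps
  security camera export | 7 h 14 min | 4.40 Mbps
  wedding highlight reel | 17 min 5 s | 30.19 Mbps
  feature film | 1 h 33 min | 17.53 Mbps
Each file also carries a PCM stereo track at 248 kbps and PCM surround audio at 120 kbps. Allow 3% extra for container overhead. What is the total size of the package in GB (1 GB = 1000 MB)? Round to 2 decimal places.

47.07 GB

Audio total: 248 + 120 = 368 kbps = 0.368 Mbps.
drone footage reel: 78.368 Mbps × 600 s × 1.03 = 48431.4 Mb
wedding ceremony recording: 19.518 Mbps × 3240 s × 1.03 = 65135.5 Mb
security camera export: 4.768 Mbps × 26040 s × 1.03 = 127883.5 Mb
wedding highlight reel: 30.558 Mbps × 1025 s × 1.03 = 32261.6 Mb
feature film: 17.898 Mbps × 5580 s × 1.03 = 102867.0 Mb
Total: 376578.9 Mb = 47072.4 MB.
= 47.07 GB.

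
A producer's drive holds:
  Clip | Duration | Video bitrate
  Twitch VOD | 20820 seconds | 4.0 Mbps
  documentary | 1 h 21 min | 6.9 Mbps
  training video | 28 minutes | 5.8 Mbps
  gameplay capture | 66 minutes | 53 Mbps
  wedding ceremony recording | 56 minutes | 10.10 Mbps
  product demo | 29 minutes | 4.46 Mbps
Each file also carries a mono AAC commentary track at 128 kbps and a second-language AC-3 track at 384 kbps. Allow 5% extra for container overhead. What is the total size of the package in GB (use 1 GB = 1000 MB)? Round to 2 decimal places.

52.08 GB

Audio total: 128 + 384 = 512 kbps = 0.512 Mbps.
Twitch VOD: 4.512 Mbps × 20820 s × 1.05 = 98636.8 Mb
documentary: 7.412 Mbps × 4860 s × 1.05 = 37823.4 Mb
training video: 6.312 Mbps × 1680 s × 1.05 = 11134.4 Mb
gameplay capture: 53.512 Mbps × 3960 s × 1.05 = 222502.9 Mb
wedding ceremony recording: 10.612 Mbps × 3360 s × 1.05 = 37439.1 Mb
product demo: 4.972 Mbps × 1740 s × 1.05 = 9083.8 Mb
Total: 416620.5 Mb = 52077.6 MB.
= 52.08 GB.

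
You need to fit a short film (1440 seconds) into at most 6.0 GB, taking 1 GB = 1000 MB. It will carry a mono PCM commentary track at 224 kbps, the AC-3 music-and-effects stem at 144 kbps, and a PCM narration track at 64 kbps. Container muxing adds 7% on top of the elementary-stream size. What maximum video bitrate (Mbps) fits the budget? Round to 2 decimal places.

30.72 Mbps

Budget: 6.0 GB = 48000.0 Mb.
Stream payload after overhead: 48000.0 / 1.07 = 44859.8 Mb.
Total bitrate budget: 44859.8 Mb / 1440 s = 31.153 Mbps.
Audio total: 224 + 144 + 64 = 432 kbps = 0.432 Mbps.
Video: 31.153 − 0.432 = 30.721 Mbps.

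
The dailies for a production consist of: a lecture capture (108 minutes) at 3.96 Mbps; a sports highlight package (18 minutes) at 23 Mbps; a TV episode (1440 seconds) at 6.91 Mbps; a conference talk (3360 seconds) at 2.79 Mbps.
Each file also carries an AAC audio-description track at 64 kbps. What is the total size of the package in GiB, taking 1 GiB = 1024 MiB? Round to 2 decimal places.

Audio: 64 kbps = 0.064 Mbps.
lecture capture: 4.024 Mbps × 6480 s = 26075.5 Mb
sports highlight package: 23.064 Mbps × 1080 s = 24909.1 Mb
TV episode: 6.974 Mbps × 1440 s = 10042.6 Mb
conference talk: 2.854 Mbps × 3360 s = 9589.4 Mb
Total: 70616.6 Mb = 8827.1 MB.
= 8.221 GiB.

8.22 GiB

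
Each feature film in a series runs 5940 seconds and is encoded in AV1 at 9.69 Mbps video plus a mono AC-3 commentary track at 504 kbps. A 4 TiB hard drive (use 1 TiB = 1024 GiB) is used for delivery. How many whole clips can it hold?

Audio: 504 kbps = 0.504 Mbps.
Total bitrate: 10.194 Mbps.
Per item: 10.194 Mbps × 5940 s = 60,552 Mb = 7,569 MB.
Capacity: 4 TiB = 35,184,372 Mb; 581.06 items → 581 complete.

581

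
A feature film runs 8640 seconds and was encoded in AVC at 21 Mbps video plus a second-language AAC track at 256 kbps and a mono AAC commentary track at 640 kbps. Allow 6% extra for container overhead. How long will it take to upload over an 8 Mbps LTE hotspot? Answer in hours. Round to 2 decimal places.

Audio total: 256 + 640 = 896 kbps = 0.896 Mbps.
Total bitrate: 21.896 Mbps.
File: 21.896 Mbps × 8640 s = 189181.4 Mb.
With 6% container overhead: ×1.06. → 200532.3 Mb.
At 8 Mbps: 200532.3 / 8 = 25066.5 s ≈ 6.96 hours.

6.96 hours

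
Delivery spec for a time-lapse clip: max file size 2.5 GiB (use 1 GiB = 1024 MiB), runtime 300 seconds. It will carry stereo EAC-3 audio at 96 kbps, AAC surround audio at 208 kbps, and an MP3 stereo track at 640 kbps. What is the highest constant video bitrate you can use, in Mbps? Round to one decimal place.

70.6 Mbps

Budget: 2.5 GiB = 21474.8 Mb.
Total bitrate budget: 21474.8 Mb / 300 s = 71.583 Mbps.
Audio total: 96 + 208 + 640 = 944 kbps = 0.944 Mbps.
Video: 71.583 − 0.944 = 70.639 Mbps.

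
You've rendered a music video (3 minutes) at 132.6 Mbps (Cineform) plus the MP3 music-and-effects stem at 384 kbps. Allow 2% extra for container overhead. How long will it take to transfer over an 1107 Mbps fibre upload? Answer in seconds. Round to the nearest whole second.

22 seconds

3 min = 180 s
Audio: 384 kbps = 0.384 Mbps.
Total bitrate: 132.984 Mbps.
File: 132.984 Mbps × 180 s = 23937.1 Mb.
With 2% container overhead: ×1.02. → 24415.9 Mb.
At 1107 Mbps: 24415.9 / 1107 = 22.1 s ≈ 22.1 seconds.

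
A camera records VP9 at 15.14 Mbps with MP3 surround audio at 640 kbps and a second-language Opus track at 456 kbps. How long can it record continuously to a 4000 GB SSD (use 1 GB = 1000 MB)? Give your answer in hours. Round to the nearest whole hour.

547 hours

Audio total: 640 + 456 = 1096 kbps = 1.096 Mbps.
Total bitrate: 15.14 + 1.096 = 16.236 Mbps.
Capacity: 4000 GB = 32,000,000 Mb.
Recording time: 32,000,000 / 16.236 = 1,970,929 s ≈ 547 hours.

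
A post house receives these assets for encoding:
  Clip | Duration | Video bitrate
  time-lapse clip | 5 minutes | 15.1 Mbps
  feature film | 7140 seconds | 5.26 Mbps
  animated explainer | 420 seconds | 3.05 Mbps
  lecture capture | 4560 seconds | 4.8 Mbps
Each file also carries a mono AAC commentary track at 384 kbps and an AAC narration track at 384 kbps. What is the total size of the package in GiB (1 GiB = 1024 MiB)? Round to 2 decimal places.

Audio total: 384 + 384 = 768 kbps = 0.768 Mbps.
time-lapse clip: 15.868 Mbps × 300 s = 4760.4 Mb
feature film: 6.028 Mbps × 7140 s = 43039.9 Mb
animated explainer: 3.818 Mbps × 420 s = 1603.6 Mb
lecture capture: 5.568 Mbps × 4560 s = 25390.1 Mb
Total: 74794.0 Mb = 9349.2 MB.
= 8.707 GiB.

8.71 GiB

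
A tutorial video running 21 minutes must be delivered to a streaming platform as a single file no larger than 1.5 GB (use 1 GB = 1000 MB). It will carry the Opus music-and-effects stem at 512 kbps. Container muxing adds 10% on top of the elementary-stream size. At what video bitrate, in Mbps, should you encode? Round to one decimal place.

8.1 Mbps

Budget: 1.5 GB = 12000.0 Mb.
Stream payload after overhead: 12000.0 / 1.10 = 10909.1 Mb.
21 min = 1260 s
Total bitrate budget: 10909.1 Mb / 1260 s = 8.658 Mbps.
Audio: 512 kbps = 0.512 Mbps.
Video: 8.658 − 0.512 = 8.146 Mbps.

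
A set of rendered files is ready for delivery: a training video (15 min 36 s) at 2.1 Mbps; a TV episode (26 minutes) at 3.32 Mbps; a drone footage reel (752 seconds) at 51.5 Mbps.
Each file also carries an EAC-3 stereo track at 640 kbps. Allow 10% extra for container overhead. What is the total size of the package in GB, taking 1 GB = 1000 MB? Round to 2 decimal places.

6.59 GB

Audio: 640 kbps = 0.640 Mbps.
training video: 2.740 Mbps × 936 s × 1.10 = 2821.1 Mb
TV episode: 3.960 Mbps × 1560 s × 1.10 = 6795.4 Mb
drone footage reel: 52.140 Mbps × 752 s × 1.10 = 43130.2 Mb
Total: 52746.7 Mb = 6593.3 MB.
= 6.593 GB.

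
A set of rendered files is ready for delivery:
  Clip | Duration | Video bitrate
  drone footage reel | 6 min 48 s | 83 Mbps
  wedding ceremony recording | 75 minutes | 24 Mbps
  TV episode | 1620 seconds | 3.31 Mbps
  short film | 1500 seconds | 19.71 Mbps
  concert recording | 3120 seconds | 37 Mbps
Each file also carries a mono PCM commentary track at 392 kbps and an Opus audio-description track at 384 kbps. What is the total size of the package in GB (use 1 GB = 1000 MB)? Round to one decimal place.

37.6 GB

Audio total: 392 + 384 = 776 kbps = 0.776 Mbps.
drone footage reel: 83.776 Mbps × 408 s = 34180.6 Mb
wedding ceremony recording: 24.776 Mbps × 4500 s = 111492.0 Mb
TV episode: 4.086 Mbps × 1620 s = 6619.3 Mb
short film: 20.486 Mbps × 1500 s = 30729.0 Mb
concert recording: 37.776 Mbps × 3120 s = 117861.1 Mb
Total: 300882.0 Mb = 37610.3 MB.
= 37.61 GB.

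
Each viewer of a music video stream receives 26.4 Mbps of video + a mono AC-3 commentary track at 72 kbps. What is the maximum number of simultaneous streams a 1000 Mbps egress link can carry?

37

Audio: 72 kbps = 0.072 Mbps.
Per-viewer media rate: 26.472 Mbps.
1000 Mbps = 1,000 Mbps; 1,000 / 26.472 = 37.78 → 37 viewers.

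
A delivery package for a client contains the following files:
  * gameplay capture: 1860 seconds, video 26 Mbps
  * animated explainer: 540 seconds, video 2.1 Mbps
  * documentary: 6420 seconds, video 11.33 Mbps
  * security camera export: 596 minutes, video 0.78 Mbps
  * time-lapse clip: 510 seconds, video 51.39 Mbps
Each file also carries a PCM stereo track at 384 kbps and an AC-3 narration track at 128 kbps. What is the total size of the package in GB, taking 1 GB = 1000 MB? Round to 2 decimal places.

Audio total: 384 + 128 = 512 kbps = 0.512 Mbps.
gameplay capture: 26.512 Mbps × 1860 s = 49312.3 Mb
animated explainer: 2.612 Mbps × 540 s = 1410.5 Mb
documentary: 11.842 Mbps × 6420 s = 76025.6 Mb
security camera export: 1.292 Mbps × 35760 s = 46201.9 Mb
time-lapse clip: 51.902 Mbps × 510 s = 26470.0 Mb
Total: 199420.4 Mb = 24927.5 MB.
= 24.93 GB.

24.93 GB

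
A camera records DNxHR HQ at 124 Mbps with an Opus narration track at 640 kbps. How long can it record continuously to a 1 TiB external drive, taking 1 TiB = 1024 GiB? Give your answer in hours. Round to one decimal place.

19.6 hours

Audio: 640 kbps = 0.640 Mbps.
Total bitrate: 124 + 0.640 = 124.640 Mbps.
Capacity: 1 TiB = 8,796,093 Mb.
Recording time: 8,796,093 / 124.640 = 70,572 s ≈ 19.6 hours.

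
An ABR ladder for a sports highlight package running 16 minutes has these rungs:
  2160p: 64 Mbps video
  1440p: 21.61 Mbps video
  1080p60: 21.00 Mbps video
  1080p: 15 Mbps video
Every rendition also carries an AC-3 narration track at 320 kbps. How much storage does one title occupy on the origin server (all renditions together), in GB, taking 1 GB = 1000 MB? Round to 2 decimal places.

14.75 GB

16 min = 960 s
Audio: 320 kbps = 0.320 Mbps.
Sum of rendition bitrates: (64+0.320) + (21.61+0.320) + (21.00+0.320) + (15+0.320) = 122.890 Mbps.
× 960 s = 117,974 Mb = 14,747 MB = 14.75 GB.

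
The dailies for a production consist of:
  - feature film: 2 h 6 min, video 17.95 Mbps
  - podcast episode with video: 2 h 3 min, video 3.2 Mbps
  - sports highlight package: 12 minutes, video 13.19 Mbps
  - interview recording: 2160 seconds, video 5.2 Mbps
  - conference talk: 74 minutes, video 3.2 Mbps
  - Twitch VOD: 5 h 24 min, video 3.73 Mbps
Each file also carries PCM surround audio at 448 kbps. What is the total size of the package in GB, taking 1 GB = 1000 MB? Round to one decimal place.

Audio: 448 kbps = 0.448 Mbps.
feature film: 18.398 Mbps × 7560 s = 139088.9 Mb
podcast episode with video: 3.648 Mbps × 7380 s = 26922.2 Mb
sports highlight package: 13.638 Mbps × 720 s = 9819.4 Mb
interview recording: 5.648 Mbps × 2160 s = 12199.7 Mb
conference talk: 3.648 Mbps × 4440 s = 16197.1 Mb
Twitch VOD: 4.178 Mbps × 19440 s = 81220.3 Mb
Total: 285447.6 Mb = 35680.9 MB.
= 35.68 GB.

35.7 GB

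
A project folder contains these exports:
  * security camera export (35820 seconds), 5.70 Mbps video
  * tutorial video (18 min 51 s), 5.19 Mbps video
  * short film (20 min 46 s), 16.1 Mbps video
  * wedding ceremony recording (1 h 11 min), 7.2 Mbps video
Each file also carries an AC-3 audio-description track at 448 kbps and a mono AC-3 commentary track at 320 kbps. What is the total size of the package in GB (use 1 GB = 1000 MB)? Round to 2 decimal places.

Audio total: 448 + 320 = 768 kbps = 0.768 Mbps.
security camera export: 6.468 Mbps × 35820 s = 231683.8 Mb
tutorial video: 5.958 Mbps × 1131 s = 6738.5 Mb
short film: 16.868 Mbps × 1246 s = 21017.5 Mb
wedding ceremony recording: 7.968 Mbps × 4260 s = 33943.7 Mb
Total: 293383.5 Mb = 36672.9 MB.
= 36.67 GB.

36.67 GB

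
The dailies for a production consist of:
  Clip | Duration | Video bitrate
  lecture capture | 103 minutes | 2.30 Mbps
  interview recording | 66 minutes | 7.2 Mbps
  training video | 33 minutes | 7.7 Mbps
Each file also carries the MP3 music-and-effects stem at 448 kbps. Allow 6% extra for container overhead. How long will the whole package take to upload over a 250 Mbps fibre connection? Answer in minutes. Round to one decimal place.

4.5 minutes

Audio: 448 kbps = 0.448 Mbps.
lecture capture: 2.748 Mbps × 6180 s × 1.06 = 18001.6 Mb
interview recording: 7.648 Mbps × 3960 s × 1.06 = 32103.2 Mb
training video: 8.148 Mbps × 1980 s × 1.06 = 17101.0 Mb
Total: 67205.9 Mb = 8400.7 MB.
At 250 Mbps: 67205.9 / 250 = 269 s ≈ 4.48 minutes.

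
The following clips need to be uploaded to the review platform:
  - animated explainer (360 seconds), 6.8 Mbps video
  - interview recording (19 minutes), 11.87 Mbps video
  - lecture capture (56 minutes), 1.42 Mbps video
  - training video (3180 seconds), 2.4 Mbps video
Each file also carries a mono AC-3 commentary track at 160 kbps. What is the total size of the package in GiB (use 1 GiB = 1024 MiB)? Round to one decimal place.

Audio: 160 kbps = 0.160 Mbps.
animated explainer: 6.960 Mbps × 360 s = 2505.6 Mb
interview recording: 12.030 Mbps × 1140 s = 13714.2 Mb
lecture capture: 1.580 Mbps × 3360 s = 5308.8 Mb
training video: 2.560 Mbps × 3180 s = 8140.8 Mb
Total: 29669.4 Mb = 3708.7 MB.
= 3.454 GiB.

3.5 GiB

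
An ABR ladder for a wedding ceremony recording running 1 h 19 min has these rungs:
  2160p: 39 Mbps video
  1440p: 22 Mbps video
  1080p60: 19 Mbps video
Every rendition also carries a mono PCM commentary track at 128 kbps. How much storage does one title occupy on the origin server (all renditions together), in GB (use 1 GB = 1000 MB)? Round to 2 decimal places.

1 h 19 min = 79 min = 4740 s
Audio: 128 kbps = 0.128 Mbps.
Sum of rendition bitrates: (39+0.128) + (22+0.128) + (19+0.128) = 80.384 Mbps.
× 4740 s = 381,020 Mb = 47,628 MB = 47.63 GB.

47.63 GB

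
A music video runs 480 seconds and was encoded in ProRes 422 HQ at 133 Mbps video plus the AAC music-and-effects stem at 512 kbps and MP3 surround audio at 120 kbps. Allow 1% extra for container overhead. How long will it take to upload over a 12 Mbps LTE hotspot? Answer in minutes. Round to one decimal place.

Audio total: 512 + 120 = 632 kbps = 0.632 Mbps.
Total bitrate: 133.632 Mbps.
File: 133.632 Mbps × 480 s = 64143.4 Mb.
With 1% container overhead: ×1.01. → 64784.8 Mb.
At 12 Mbps: 64784.8 / 12 = 5398.7 s ≈ 90 minutes.

90.0 minutes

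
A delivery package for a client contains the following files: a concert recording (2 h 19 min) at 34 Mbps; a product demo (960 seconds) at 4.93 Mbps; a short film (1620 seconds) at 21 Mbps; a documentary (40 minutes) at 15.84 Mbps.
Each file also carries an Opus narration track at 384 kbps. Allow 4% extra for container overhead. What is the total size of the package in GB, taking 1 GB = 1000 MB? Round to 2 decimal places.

47.51 GB

Audio: 384 kbps = 0.384 Mbps.
concert recording: 34.384 Mbps × 8340 s × 1.04 = 298233.1 Mb
product demo: 5.314 Mbps × 960 s × 1.04 = 5305.5 Mb
short film: 21.384 Mbps × 1620 s × 1.04 = 36027.8 Mb
documentary: 16.224 Mbps × 2400 s × 1.04 = 40495.1 Mb
Total: 380061.4 Mb = 47507.7 MB.
= 47.51 GB.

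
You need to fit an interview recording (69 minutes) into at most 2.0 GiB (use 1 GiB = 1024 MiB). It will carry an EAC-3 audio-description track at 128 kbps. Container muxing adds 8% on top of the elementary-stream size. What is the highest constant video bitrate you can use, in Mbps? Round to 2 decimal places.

Budget: 2.0 GiB = 17179.9 Mb.
Stream payload after overhead: 17179.9 / 1.08 = 15907.3 Mb.
69 min = 4140 s
Total bitrate budget: 15907.3 Mb / 4140 s = 3.842 Mbps.
Audio: 128 kbps = 0.128 Mbps.
Video: 3.842 − 0.128 = 3.714 Mbps.

3.71 Mbps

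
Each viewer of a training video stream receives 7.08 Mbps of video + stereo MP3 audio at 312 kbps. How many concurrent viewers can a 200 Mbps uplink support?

27

Audio: 312 kbps = 0.312 Mbps.
Per-viewer media rate: 7.392 Mbps.
200 Mbps = 200.0 Mbps; 200.0 / 7.392 = 27.06 → 27 viewers.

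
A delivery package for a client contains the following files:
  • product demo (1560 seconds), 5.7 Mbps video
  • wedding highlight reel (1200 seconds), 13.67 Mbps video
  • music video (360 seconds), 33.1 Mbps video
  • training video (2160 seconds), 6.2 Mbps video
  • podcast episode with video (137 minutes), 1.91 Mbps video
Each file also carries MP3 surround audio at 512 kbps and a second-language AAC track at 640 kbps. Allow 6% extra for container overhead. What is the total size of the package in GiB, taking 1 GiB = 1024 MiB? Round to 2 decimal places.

10.10 GiB

Audio total: 512 + 640 = 1152 kbps = 1.152 Mbps.
product demo: 6.852 Mbps × 1560 s × 1.06 = 11330.5 Mb
wedding highlight reel: 14.822 Mbps × 1200 s × 1.06 = 18853.6 Mb
music video: 34.252 Mbps × 360 s × 1.06 = 13070.6 Mb
training video: 7.352 Mbps × 2160 s × 1.06 = 16833.1 Mb
podcast episode with video: 3.062 Mbps × 8220 s × 1.06 = 26679.8 Mb
Total: 86767.6 Mb = 10845.9 MB.
= 10.10 GiB.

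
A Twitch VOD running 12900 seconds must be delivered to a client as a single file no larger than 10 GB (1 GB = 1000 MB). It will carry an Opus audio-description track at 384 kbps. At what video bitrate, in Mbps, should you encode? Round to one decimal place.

Budget: 10 GB = 80000.0 Mb.
Total bitrate budget: 80000.0 Mb / 12900 s = 6.202 Mbps.
Audio: 384 kbps = 0.384 Mbps.
Video: 6.202 − 0.384 = 5.818 Mbps.

5.8 Mbps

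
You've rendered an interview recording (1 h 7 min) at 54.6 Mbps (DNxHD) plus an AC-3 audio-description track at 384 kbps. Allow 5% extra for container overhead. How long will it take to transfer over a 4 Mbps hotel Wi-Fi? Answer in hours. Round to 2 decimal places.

16.12 hours

1 h 7 min = 67 min = 4020 s
Audio: 384 kbps = 0.384 Mbps.
Total bitrate: 54.984 Mbps.
File: 54.984 Mbps × 4020 s = 221035.7 Mb.
With 5% container overhead: ×1.05. → 232087.5 Mb.
At 4 Mbps: 232087.5 / 4 = 58021.9 s ≈ 16.1 hours.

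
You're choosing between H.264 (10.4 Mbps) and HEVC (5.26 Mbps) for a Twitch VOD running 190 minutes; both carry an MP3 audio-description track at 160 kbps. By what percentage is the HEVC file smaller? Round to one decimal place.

190 min = 11400 s
Audio: 160 kbps = 0.160 Mbps.
H.264: 10.560 Mbps × 11400 s = 120384.0 Mb = 14.015 GiB.
HEVC: 5.420 Mbps × 11400 s = 61788.0 Mb = 7.193 GiB.
Reduction: (1 − 7.193/14.015) × 100 = 48.67%.

48.7%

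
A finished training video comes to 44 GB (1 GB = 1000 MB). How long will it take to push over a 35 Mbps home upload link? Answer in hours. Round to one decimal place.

File: 44 GB = 352000.0 Mb.
At 35 Mbps: 352000.0 / 35 = 10057.1 s ≈ 2.79 hours.

2.8 hours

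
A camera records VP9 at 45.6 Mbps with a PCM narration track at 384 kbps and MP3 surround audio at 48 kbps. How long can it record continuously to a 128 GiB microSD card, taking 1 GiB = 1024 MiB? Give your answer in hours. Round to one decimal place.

Audio total: 384 + 48 = 432 kbps = 0.432 Mbps.
Total bitrate: 45.6 + 0.432 = 46.032 Mbps.
Capacity: 128 GiB = 1,099,512 Mb.
Recording time: 1,099,512 / 46.032 = 23,886 s ≈ 6.63 hours.

6.6 hours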